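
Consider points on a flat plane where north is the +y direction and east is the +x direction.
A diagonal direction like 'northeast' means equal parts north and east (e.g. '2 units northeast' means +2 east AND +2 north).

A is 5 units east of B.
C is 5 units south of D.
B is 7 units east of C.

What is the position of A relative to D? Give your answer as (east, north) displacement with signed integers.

Place D at the origin (east=0, north=0).
  C is 5 units south of D: delta (east=+0, north=-5); C at (east=0, north=-5).
  B is 7 units east of C: delta (east=+7, north=+0); B at (east=7, north=-5).
  A is 5 units east of B: delta (east=+5, north=+0); A at (east=12, north=-5).
Therefore A relative to D: (east=12, north=-5).

Answer: A is at (east=12, north=-5) relative to D.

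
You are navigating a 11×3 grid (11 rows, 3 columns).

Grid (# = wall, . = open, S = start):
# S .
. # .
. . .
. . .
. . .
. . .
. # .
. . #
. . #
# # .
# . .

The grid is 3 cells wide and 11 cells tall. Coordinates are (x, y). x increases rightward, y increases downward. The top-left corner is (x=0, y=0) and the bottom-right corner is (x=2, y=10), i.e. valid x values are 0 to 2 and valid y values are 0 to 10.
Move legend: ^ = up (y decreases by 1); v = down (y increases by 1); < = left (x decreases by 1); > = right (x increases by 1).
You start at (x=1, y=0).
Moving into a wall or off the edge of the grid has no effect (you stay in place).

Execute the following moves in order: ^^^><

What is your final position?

Answer: Final position: (x=1, y=0)

Derivation:
Start: (x=1, y=0)
  [×3]^ (up): blocked, stay at (x=1, y=0)
  > (right): (x=1, y=0) -> (x=2, y=0)
  < (left): (x=2, y=0) -> (x=1, y=0)
Final: (x=1, y=0)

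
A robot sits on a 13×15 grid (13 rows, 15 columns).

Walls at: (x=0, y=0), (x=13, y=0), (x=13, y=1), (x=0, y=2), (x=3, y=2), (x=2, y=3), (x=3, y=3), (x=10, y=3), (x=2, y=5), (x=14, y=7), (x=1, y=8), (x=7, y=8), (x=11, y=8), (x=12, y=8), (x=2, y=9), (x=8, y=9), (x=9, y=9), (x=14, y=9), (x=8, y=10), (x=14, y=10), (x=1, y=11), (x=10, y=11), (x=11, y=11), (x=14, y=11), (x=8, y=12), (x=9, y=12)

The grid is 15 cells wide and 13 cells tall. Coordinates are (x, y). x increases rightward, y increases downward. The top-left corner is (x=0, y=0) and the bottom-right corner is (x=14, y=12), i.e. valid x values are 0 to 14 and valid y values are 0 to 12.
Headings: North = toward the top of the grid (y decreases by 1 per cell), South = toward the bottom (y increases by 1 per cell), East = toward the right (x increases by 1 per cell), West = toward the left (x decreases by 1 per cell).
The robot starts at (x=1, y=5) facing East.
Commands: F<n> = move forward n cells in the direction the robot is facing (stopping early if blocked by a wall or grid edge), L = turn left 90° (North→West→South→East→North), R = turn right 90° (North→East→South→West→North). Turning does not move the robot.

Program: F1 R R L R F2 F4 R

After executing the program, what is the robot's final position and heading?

Start: (x=1, y=5), facing East
  F1: move forward 0/1 (blocked), now at (x=1, y=5)
  R: turn right, now facing South
  R: turn right, now facing West
  L: turn left, now facing South
  R: turn right, now facing West
  F2: move forward 1/2 (blocked), now at (x=0, y=5)
  F4: move forward 0/4 (blocked), now at (x=0, y=5)
  R: turn right, now facing North
Final: (x=0, y=5), facing North

Answer: Final position: (x=0, y=5), facing North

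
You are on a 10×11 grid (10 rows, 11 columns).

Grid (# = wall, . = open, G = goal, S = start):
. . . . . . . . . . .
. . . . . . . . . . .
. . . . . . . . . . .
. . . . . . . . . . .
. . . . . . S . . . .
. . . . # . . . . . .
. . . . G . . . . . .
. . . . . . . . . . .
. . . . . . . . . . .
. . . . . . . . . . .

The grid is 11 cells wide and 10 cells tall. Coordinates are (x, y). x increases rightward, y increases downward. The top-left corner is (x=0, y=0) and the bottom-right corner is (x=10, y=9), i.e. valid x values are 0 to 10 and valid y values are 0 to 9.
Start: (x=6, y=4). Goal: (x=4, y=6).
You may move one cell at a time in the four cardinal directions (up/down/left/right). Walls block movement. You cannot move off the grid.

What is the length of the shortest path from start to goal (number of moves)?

BFS from (x=6, y=4) until reaching (x=4, y=6):
  Distance 0: (x=6, y=4)
  Distance 1: (x=6, y=3), (x=5, y=4), (x=7, y=4), (x=6, y=5)
  Distance 2: (x=6, y=2), (x=5, y=3), (x=7, y=3), (x=4, y=4), (x=8, y=4), (x=5, y=5), (x=7, y=5), (x=6, y=6)
  Distance 3: (x=6, y=1), (x=5, y=2), (x=7, y=2), (x=4, y=3), (x=8, y=3), (x=3, y=4), (x=9, y=4), (x=8, y=5), (x=5, y=6), (x=7, y=6), (x=6, y=7)
  Distance 4: (x=6, y=0), (x=5, y=1), (x=7, y=1), (x=4, y=2), (x=8, y=2), (x=3, y=3), (x=9, y=3), (x=2, y=4), (x=10, y=4), (x=3, y=5), (x=9, y=5), (x=4, y=6), (x=8, y=6), (x=5, y=7), (x=7, y=7), (x=6, y=8)  <- goal reached here
One shortest path (4 moves): (x=6, y=4) -> (x=5, y=4) -> (x=5, y=5) -> (x=5, y=6) -> (x=4, y=6)

Answer: Shortest path length: 4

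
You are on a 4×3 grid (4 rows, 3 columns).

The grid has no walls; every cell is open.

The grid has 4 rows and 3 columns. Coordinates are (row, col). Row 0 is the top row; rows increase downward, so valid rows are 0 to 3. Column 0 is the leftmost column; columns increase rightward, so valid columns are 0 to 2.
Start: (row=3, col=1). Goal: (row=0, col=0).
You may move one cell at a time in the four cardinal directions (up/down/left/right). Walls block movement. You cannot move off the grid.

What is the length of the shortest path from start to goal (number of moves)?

BFS from (row=3, col=1) until reaching (row=0, col=0):
  Distance 0: (row=3, col=1)
  Distance 1: (row=2, col=1), (row=3, col=0), (row=3, col=2)
  Distance 2: (row=1, col=1), (row=2, col=0), (row=2, col=2)
  Distance 3: (row=0, col=1), (row=1, col=0), (row=1, col=2)
  Distance 4: (row=0, col=0), (row=0, col=2)  <- goal reached here
One shortest path (4 moves): (row=3, col=1) -> (row=3, col=0) -> (row=2, col=0) -> (row=1, col=0) -> (row=0, col=0)

Answer: Shortest path length: 4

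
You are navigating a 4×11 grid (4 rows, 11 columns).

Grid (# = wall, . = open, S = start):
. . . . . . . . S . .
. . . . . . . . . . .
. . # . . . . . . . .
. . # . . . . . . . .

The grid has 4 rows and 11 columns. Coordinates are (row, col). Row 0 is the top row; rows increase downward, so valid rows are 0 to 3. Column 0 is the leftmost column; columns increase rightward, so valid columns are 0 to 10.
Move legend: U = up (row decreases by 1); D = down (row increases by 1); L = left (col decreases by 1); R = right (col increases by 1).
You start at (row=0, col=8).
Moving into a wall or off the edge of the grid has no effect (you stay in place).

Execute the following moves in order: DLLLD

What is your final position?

Answer: Final position: (row=2, col=5)

Derivation:
Start: (row=0, col=8)
  D (down): (row=0, col=8) -> (row=1, col=8)
  L (left): (row=1, col=8) -> (row=1, col=7)
  L (left): (row=1, col=7) -> (row=1, col=6)
  L (left): (row=1, col=6) -> (row=1, col=5)
  D (down): (row=1, col=5) -> (row=2, col=5)
Final: (row=2, col=5)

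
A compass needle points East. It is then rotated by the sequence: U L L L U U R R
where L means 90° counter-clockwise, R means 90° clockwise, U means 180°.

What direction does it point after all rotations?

Answer: Final heading: South

Derivation:
Start: East
  U (U-turn (180°)) -> West
  L (left (90° counter-clockwise)) -> South
  L (left (90° counter-clockwise)) -> East
  L (left (90° counter-clockwise)) -> North
  U (U-turn (180°)) -> South
  U (U-turn (180°)) -> North
  R (right (90° clockwise)) -> East
  R (right (90° clockwise)) -> South
Final: South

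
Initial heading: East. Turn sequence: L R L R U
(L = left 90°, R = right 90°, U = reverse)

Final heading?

Start: East
  L (left (90° counter-clockwise)) -> North
  R (right (90° clockwise)) -> East
  L (left (90° counter-clockwise)) -> North
  R (right (90° clockwise)) -> East
  U (U-turn (180°)) -> West
Final: West

Answer: Final heading: West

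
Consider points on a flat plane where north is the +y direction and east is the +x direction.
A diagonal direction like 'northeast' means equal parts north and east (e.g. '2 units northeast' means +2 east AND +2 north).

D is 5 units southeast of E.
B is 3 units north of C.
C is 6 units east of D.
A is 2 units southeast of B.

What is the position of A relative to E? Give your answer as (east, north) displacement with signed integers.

Place E at the origin (east=0, north=0).
  D is 5 units southeast of E: delta (east=+5, north=-5); D at (east=5, north=-5).
  C is 6 units east of D: delta (east=+6, north=+0); C at (east=11, north=-5).
  B is 3 units north of C: delta (east=+0, north=+3); B at (east=11, north=-2).
  A is 2 units southeast of B: delta (east=+2, north=-2); A at (east=13, north=-4).
Therefore A relative to E: (east=13, north=-4).

Answer: A is at (east=13, north=-4) relative to E.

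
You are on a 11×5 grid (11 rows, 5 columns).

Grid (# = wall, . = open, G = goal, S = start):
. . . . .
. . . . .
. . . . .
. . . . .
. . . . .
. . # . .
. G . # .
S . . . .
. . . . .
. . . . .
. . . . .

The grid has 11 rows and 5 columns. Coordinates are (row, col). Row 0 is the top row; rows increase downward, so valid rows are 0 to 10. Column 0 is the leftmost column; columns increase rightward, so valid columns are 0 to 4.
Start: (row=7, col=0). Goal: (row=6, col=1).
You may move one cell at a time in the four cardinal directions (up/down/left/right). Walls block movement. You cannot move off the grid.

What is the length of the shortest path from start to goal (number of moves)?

BFS from (row=7, col=0) until reaching (row=6, col=1):
  Distance 0: (row=7, col=0)
  Distance 1: (row=6, col=0), (row=7, col=1), (row=8, col=0)
  Distance 2: (row=5, col=0), (row=6, col=1), (row=7, col=2), (row=8, col=1), (row=9, col=0)  <- goal reached here
One shortest path (2 moves): (row=7, col=0) -> (row=7, col=1) -> (row=6, col=1)

Answer: Shortest path length: 2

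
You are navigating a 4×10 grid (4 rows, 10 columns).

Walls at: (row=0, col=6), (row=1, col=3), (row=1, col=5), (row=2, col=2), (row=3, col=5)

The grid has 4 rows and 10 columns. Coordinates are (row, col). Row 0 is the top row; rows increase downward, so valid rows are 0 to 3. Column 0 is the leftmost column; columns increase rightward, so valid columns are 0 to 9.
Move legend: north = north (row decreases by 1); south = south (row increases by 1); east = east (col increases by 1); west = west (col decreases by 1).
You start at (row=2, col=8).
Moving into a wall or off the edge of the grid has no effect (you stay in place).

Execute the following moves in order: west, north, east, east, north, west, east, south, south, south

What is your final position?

Start: (row=2, col=8)
  west (west): (row=2, col=8) -> (row=2, col=7)
  north (north): (row=2, col=7) -> (row=1, col=7)
  east (east): (row=1, col=7) -> (row=1, col=8)
  east (east): (row=1, col=8) -> (row=1, col=9)
  north (north): (row=1, col=9) -> (row=0, col=9)
  west (west): (row=0, col=9) -> (row=0, col=8)
  east (east): (row=0, col=8) -> (row=0, col=9)
  south (south): (row=0, col=9) -> (row=1, col=9)
  south (south): (row=1, col=9) -> (row=2, col=9)
  south (south): (row=2, col=9) -> (row=3, col=9)
Final: (row=3, col=9)

Answer: Final position: (row=3, col=9)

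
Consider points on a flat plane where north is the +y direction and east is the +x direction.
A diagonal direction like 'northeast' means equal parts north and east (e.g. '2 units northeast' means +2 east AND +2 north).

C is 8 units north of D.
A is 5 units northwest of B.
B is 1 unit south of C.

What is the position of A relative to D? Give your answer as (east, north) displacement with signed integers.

Place D at the origin (east=0, north=0).
  C is 8 units north of D: delta (east=+0, north=+8); C at (east=0, north=8).
  B is 1 unit south of C: delta (east=+0, north=-1); B at (east=0, north=7).
  A is 5 units northwest of B: delta (east=-5, north=+5); A at (east=-5, north=12).
Therefore A relative to D: (east=-5, north=12).

Answer: A is at (east=-5, north=12) relative to D.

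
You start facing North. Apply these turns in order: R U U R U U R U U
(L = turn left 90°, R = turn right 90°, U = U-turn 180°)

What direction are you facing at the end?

Answer: Final heading: West

Derivation:
Start: North
  R (right (90° clockwise)) -> East
  U (U-turn (180°)) -> West
  U (U-turn (180°)) -> East
  R (right (90° clockwise)) -> South
  U (U-turn (180°)) -> North
  U (U-turn (180°)) -> South
  R (right (90° clockwise)) -> West
  U (U-turn (180°)) -> East
  U (U-turn (180°)) -> West
Final: West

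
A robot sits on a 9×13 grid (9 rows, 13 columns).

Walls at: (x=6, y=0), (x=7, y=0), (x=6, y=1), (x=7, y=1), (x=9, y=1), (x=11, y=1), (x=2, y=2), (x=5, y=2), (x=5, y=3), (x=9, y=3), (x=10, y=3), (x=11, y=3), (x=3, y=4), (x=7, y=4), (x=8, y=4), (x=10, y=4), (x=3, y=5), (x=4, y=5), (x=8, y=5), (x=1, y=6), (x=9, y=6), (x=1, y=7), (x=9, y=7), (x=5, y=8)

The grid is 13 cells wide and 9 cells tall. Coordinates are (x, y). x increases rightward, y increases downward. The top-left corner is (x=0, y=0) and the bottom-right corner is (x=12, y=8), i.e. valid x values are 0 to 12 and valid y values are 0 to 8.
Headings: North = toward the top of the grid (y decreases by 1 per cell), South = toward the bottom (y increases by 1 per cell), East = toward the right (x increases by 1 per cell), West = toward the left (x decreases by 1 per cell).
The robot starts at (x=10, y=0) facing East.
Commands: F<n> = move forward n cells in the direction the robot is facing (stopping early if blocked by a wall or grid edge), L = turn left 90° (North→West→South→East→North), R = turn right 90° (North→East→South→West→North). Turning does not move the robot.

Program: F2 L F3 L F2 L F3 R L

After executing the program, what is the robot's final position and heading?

Start: (x=10, y=0), facing East
  F2: move forward 2, now at (x=12, y=0)
  L: turn left, now facing North
  F3: move forward 0/3 (blocked), now at (x=12, y=0)
  L: turn left, now facing West
  F2: move forward 2, now at (x=10, y=0)
  L: turn left, now facing South
  F3: move forward 2/3 (blocked), now at (x=10, y=2)
  R: turn right, now facing West
  L: turn left, now facing South
Final: (x=10, y=2), facing South

Answer: Final position: (x=10, y=2), facing South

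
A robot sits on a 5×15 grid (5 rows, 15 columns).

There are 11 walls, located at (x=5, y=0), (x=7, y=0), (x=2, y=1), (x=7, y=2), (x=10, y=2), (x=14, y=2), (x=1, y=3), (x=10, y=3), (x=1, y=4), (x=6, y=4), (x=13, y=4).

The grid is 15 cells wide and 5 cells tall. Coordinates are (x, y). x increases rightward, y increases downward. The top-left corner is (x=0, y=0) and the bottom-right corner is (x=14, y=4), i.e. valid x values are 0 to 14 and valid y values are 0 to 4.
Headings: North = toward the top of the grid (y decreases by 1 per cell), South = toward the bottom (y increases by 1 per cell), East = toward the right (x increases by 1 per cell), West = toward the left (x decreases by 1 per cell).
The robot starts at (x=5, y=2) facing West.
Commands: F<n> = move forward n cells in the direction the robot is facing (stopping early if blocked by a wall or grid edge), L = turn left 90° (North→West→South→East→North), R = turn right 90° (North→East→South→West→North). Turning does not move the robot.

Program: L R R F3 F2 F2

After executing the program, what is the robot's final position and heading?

Answer: Final position: (x=5, y=1), facing North

Derivation:
Start: (x=5, y=2), facing West
  L: turn left, now facing South
  R: turn right, now facing West
  R: turn right, now facing North
  F3: move forward 1/3 (blocked), now at (x=5, y=1)
  F2: move forward 0/2 (blocked), now at (x=5, y=1)
  F2: move forward 0/2 (blocked), now at (x=5, y=1)
Final: (x=5, y=1), facing North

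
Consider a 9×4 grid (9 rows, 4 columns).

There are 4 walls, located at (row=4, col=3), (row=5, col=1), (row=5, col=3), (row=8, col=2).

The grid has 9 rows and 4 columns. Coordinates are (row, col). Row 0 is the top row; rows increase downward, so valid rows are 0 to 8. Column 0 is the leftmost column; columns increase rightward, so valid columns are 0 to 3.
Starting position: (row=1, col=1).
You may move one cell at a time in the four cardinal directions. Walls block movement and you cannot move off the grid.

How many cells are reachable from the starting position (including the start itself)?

Answer: Reachable cells: 32

Derivation:
BFS flood-fill from (row=1, col=1):
  Distance 0: (row=1, col=1)
  Distance 1: (row=0, col=1), (row=1, col=0), (row=1, col=2), (row=2, col=1)
  Distance 2: (row=0, col=0), (row=0, col=2), (row=1, col=3), (row=2, col=0), (row=2, col=2), (row=3, col=1)
  Distance 3: (row=0, col=3), (row=2, col=3), (row=3, col=0), (row=3, col=2), (row=4, col=1)
  Distance 4: (row=3, col=3), (row=4, col=0), (row=4, col=2)
  Distance 5: (row=5, col=0), (row=5, col=2)
  Distance 6: (row=6, col=0), (row=6, col=2)
  Distance 7: (row=6, col=1), (row=6, col=3), (row=7, col=0), (row=7, col=2)
  Distance 8: (row=7, col=1), (row=7, col=3), (row=8, col=0)
  Distance 9: (row=8, col=1), (row=8, col=3)
Total reachable: 32 (grid has 32 open cells total)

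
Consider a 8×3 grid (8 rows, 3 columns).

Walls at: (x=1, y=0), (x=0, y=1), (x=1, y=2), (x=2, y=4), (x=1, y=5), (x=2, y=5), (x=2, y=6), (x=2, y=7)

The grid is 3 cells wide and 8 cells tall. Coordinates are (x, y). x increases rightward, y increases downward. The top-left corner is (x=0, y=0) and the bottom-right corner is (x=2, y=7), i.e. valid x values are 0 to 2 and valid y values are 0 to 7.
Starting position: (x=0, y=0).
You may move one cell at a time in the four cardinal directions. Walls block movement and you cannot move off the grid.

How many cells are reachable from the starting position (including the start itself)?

BFS flood-fill from (x=0, y=0):
  Distance 0: (x=0, y=0)
Total reachable: 1 (grid has 16 open cells total)

Answer: Reachable cells: 1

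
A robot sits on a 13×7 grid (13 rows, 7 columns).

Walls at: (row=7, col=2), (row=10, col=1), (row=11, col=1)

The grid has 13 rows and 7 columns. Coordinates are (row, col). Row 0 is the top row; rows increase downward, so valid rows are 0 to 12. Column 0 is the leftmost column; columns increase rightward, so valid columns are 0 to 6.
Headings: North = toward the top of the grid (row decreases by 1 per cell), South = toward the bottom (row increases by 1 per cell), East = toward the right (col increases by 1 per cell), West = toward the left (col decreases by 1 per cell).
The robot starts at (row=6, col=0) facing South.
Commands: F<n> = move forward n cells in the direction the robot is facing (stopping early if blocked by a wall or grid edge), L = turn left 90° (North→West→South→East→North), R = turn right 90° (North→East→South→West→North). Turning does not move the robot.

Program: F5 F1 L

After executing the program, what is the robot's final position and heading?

Start: (row=6, col=0), facing South
  F5: move forward 5, now at (row=11, col=0)
  F1: move forward 1, now at (row=12, col=0)
  L: turn left, now facing East
Final: (row=12, col=0), facing East

Answer: Final position: (row=12, col=0), facing East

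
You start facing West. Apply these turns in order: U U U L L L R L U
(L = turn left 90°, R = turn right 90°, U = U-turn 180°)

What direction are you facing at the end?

Answer: Final heading: North

Derivation:
Start: West
  U (U-turn (180°)) -> East
  U (U-turn (180°)) -> West
  U (U-turn (180°)) -> East
  L (left (90° counter-clockwise)) -> North
  L (left (90° counter-clockwise)) -> West
  L (left (90° counter-clockwise)) -> South
  R (right (90° clockwise)) -> West
  L (left (90° counter-clockwise)) -> South
  U (U-turn (180°)) -> North
Final: North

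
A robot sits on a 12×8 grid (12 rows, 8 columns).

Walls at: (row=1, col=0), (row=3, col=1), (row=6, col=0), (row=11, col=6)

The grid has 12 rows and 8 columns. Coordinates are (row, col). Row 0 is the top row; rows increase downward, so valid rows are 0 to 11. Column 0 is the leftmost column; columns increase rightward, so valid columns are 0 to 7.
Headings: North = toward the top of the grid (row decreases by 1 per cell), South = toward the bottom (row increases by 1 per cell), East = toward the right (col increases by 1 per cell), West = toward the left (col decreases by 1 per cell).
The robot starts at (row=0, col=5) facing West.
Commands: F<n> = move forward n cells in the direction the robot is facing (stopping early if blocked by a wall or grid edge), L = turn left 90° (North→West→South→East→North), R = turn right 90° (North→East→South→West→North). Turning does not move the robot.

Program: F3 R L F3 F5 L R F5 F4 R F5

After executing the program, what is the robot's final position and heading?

Start: (row=0, col=5), facing West
  F3: move forward 3, now at (row=0, col=2)
  R: turn right, now facing North
  L: turn left, now facing West
  F3: move forward 2/3 (blocked), now at (row=0, col=0)
  F5: move forward 0/5 (blocked), now at (row=0, col=0)
  L: turn left, now facing South
  R: turn right, now facing West
  F5: move forward 0/5 (blocked), now at (row=0, col=0)
  F4: move forward 0/4 (blocked), now at (row=0, col=0)
  R: turn right, now facing North
  F5: move forward 0/5 (blocked), now at (row=0, col=0)
Final: (row=0, col=0), facing North

Answer: Final position: (row=0, col=0), facing North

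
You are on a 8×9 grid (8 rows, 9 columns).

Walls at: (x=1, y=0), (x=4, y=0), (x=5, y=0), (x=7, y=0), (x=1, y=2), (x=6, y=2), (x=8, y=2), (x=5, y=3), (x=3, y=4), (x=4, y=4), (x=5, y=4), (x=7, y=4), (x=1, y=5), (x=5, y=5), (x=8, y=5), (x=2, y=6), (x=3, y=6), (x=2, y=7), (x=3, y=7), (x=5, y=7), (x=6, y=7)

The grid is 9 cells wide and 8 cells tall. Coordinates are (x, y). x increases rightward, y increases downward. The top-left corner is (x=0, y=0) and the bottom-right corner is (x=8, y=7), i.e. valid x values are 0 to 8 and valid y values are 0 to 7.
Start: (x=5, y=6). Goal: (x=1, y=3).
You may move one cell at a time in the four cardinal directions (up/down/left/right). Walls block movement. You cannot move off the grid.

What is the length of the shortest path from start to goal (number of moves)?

BFS from (x=5, y=6) until reaching (x=1, y=3):
  Distance 0: (x=5, y=6)
  Distance 1: (x=4, y=6), (x=6, y=6)
  Distance 2: (x=4, y=5), (x=6, y=5), (x=7, y=6), (x=4, y=7)
  Distance 3: (x=6, y=4), (x=3, y=5), (x=7, y=5), (x=8, y=6), (x=7, y=7)
  Distance 4: (x=6, y=3), (x=2, y=5), (x=8, y=7)
  Distance 5: (x=7, y=3), (x=2, y=4)
  Distance 6: (x=7, y=2), (x=2, y=3), (x=8, y=3), (x=1, y=4)
  Distance 7: (x=7, y=1), (x=2, y=2), (x=1, y=3), (x=3, y=3), (x=0, y=4), (x=8, y=4)  <- goal reached here
One shortest path (7 moves): (x=5, y=6) -> (x=4, y=6) -> (x=4, y=5) -> (x=3, y=5) -> (x=2, y=5) -> (x=2, y=4) -> (x=1, y=4) -> (x=1, y=3)

Answer: Shortest path length: 7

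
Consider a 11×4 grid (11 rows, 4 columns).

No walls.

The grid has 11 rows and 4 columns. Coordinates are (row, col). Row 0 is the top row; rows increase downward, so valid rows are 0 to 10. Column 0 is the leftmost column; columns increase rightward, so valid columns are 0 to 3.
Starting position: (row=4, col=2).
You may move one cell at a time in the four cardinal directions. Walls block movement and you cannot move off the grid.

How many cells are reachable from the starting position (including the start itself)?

Answer: Reachable cells: 44

Derivation:
BFS flood-fill from (row=4, col=2):
  Distance 0: (row=4, col=2)
  Distance 1: (row=3, col=2), (row=4, col=1), (row=4, col=3), (row=5, col=2)
  Distance 2: (row=2, col=2), (row=3, col=1), (row=3, col=3), (row=4, col=0), (row=5, col=1), (row=5, col=3), (row=6, col=2)
  Distance 3: (row=1, col=2), (row=2, col=1), (row=2, col=3), (row=3, col=0), (row=5, col=0), (row=6, col=1), (row=6, col=3), (row=7, col=2)
  Distance 4: (row=0, col=2), (row=1, col=1), (row=1, col=3), (row=2, col=0), (row=6, col=0), (row=7, col=1), (row=7, col=3), (row=8, col=2)
  Distance 5: (row=0, col=1), (row=0, col=3), (row=1, col=0), (row=7, col=0), (row=8, col=1), (row=8, col=3), (row=9, col=2)
  Distance 6: (row=0, col=0), (row=8, col=0), (row=9, col=1), (row=9, col=3), (row=10, col=2)
  Distance 7: (row=9, col=0), (row=10, col=1), (row=10, col=3)
  Distance 8: (row=10, col=0)
Total reachable: 44 (grid has 44 open cells total)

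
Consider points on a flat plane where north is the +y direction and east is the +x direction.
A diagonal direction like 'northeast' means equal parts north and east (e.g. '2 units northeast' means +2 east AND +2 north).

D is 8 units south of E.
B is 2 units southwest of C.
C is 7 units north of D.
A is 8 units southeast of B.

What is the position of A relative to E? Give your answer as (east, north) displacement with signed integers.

Answer: A is at (east=6, north=-11) relative to E.

Derivation:
Place E at the origin (east=0, north=0).
  D is 8 units south of E: delta (east=+0, north=-8); D at (east=0, north=-8).
  C is 7 units north of D: delta (east=+0, north=+7); C at (east=0, north=-1).
  B is 2 units southwest of C: delta (east=-2, north=-2); B at (east=-2, north=-3).
  A is 8 units southeast of B: delta (east=+8, north=-8); A at (east=6, north=-11).
Therefore A relative to E: (east=6, north=-11).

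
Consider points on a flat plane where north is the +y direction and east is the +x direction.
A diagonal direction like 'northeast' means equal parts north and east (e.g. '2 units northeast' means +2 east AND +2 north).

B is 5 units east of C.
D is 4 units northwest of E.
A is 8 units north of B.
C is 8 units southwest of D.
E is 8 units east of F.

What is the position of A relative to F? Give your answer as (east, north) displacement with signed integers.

Answer: A is at (east=1, north=4) relative to F.

Derivation:
Place F at the origin (east=0, north=0).
  E is 8 units east of F: delta (east=+8, north=+0); E at (east=8, north=0).
  D is 4 units northwest of E: delta (east=-4, north=+4); D at (east=4, north=4).
  C is 8 units southwest of D: delta (east=-8, north=-8); C at (east=-4, north=-4).
  B is 5 units east of C: delta (east=+5, north=+0); B at (east=1, north=-4).
  A is 8 units north of B: delta (east=+0, north=+8); A at (east=1, north=4).
Therefore A relative to F: (east=1, north=4).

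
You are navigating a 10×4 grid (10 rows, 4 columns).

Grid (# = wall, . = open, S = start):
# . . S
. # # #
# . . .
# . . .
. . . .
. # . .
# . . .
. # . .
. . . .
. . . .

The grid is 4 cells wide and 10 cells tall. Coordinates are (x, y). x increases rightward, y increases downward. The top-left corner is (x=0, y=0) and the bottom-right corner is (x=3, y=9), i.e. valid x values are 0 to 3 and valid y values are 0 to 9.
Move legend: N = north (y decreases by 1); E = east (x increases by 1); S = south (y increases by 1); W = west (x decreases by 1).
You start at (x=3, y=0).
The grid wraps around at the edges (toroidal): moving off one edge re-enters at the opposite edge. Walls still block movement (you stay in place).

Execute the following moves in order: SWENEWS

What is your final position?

Answer: Final position: (x=3, y=0)

Derivation:
Start: (x=3, y=0)
  S (south): blocked, stay at (x=3, y=0)
  W (west): (x=3, y=0) -> (x=2, y=0)
  E (east): (x=2, y=0) -> (x=3, y=0)
  N (north): (x=3, y=0) -> (x=3, y=9)
  E (east): (x=3, y=9) -> (x=0, y=9)
  W (west): (x=0, y=9) -> (x=3, y=9)
  S (south): (x=3, y=9) -> (x=3, y=0)
Final: (x=3, y=0)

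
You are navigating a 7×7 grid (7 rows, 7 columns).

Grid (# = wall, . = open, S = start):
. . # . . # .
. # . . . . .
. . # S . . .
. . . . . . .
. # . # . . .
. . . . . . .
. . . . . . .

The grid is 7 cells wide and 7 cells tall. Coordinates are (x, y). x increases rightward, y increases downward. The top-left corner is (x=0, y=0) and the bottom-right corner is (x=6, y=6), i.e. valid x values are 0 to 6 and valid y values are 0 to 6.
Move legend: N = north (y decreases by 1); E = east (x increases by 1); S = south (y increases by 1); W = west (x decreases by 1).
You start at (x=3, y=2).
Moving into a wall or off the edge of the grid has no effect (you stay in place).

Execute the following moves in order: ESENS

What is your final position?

Start: (x=3, y=2)
  E (east): (x=3, y=2) -> (x=4, y=2)
  S (south): (x=4, y=2) -> (x=4, y=3)
  E (east): (x=4, y=3) -> (x=5, y=3)
  N (north): (x=5, y=3) -> (x=5, y=2)
  S (south): (x=5, y=2) -> (x=5, y=3)
Final: (x=5, y=3)

Answer: Final position: (x=5, y=3)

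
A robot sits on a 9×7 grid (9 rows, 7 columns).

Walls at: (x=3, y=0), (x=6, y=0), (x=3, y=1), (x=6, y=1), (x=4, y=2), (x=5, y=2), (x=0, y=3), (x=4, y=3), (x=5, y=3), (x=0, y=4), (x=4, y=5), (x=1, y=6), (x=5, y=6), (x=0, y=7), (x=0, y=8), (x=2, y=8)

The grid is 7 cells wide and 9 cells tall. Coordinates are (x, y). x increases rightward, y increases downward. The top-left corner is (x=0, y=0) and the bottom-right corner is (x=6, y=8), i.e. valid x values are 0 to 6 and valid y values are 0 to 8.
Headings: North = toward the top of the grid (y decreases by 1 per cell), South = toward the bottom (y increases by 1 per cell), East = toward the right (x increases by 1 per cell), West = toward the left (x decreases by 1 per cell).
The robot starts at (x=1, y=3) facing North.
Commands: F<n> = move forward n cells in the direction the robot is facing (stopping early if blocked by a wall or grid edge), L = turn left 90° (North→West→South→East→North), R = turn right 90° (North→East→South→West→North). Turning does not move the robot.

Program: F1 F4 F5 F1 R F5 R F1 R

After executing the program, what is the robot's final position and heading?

Answer: Final position: (x=2, y=1), facing West

Derivation:
Start: (x=1, y=3), facing North
  F1: move forward 1, now at (x=1, y=2)
  F4: move forward 2/4 (blocked), now at (x=1, y=0)
  F5: move forward 0/5 (blocked), now at (x=1, y=0)
  F1: move forward 0/1 (blocked), now at (x=1, y=0)
  R: turn right, now facing East
  F5: move forward 1/5 (blocked), now at (x=2, y=0)
  R: turn right, now facing South
  F1: move forward 1, now at (x=2, y=1)
  R: turn right, now facing West
Final: (x=2, y=1), facing West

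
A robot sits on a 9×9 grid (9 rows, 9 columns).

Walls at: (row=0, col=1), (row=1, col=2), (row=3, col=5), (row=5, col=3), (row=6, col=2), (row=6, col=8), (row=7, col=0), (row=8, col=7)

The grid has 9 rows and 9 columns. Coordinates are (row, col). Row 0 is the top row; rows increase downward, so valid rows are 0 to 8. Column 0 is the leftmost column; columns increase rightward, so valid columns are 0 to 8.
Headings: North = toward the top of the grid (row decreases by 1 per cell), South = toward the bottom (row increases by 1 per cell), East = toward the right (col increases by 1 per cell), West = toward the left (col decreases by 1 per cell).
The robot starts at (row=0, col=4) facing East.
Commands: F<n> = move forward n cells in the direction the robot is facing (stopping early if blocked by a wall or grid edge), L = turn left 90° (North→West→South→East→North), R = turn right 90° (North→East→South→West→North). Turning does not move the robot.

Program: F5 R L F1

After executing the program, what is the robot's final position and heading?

Start: (row=0, col=4), facing East
  F5: move forward 4/5 (blocked), now at (row=0, col=8)
  R: turn right, now facing South
  L: turn left, now facing East
  F1: move forward 0/1 (blocked), now at (row=0, col=8)
Final: (row=0, col=8), facing East

Answer: Final position: (row=0, col=8), facing East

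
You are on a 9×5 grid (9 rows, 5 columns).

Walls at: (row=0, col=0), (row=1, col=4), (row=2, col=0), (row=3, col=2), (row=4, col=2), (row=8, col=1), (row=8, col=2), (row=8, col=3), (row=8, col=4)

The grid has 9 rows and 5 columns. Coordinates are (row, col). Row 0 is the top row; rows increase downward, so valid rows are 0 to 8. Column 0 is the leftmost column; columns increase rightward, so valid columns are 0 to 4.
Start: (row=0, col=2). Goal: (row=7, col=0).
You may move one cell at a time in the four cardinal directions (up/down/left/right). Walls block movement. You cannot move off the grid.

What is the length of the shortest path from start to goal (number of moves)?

Answer: Shortest path length: 9

Derivation:
BFS from (row=0, col=2) until reaching (row=7, col=0):
  Distance 0: (row=0, col=2)
  Distance 1: (row=0, col=1), (row=0, col=3), (row=1, col=2)
  Distance 2: (row=0, col=4), (row=1, col=1), (row=1, col=3), (row=2, col=2)
  Distance 3: (row=1, col=0), (row=2, col=1), (row=2, col=3)
  Distance 4: (row=2, col=4), (row=3, col=1), (row=3, col=3)
  Distance 5: (row=3, col=0), (row=3, col=4), (row=4, col=1), (row=4, col=3)
  Distance 6: (row=4, col=0), (row=4, col=4), (row=5, col=1), (row=5, col=3)
  Distance 7: (row=5, col=0), (row=5, col=2), (row=5, col=4), (row=6, col=1), (row=6, col=3)
  Distance 8: (row=6, col=0), (row=6, col=2), (row=6, col=4), (row=7, col=1), (row=7, col=3)
  Distance 9: (row=7, col=0), (row=7, col=2), (row=7, col=4)  <- goal reached here
One shortest path (9 moves): (row=0, col=2) -> (row=0, col=1) -> (row=1, col=1) -> (row=2, col=1) -> (row=3, col=1) -> (row=3, col=0) -> (row=4, col=0) -> (row=5, col=0) -> (row=6, col=0) -> (row=7, col=0)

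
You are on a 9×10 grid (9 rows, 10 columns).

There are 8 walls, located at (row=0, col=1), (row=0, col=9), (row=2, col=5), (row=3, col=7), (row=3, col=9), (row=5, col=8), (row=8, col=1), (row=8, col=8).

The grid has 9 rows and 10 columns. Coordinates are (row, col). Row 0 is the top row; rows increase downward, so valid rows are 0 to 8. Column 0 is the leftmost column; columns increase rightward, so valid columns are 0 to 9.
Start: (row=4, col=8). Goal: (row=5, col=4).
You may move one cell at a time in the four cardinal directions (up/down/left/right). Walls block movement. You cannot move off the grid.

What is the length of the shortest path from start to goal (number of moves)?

BFS from (row=4, col=8) until reaching (row=5, col=4):
  Distance 0: (row=4, col=8)
  Distance 1: (row=3, col=8), (row=4, col=7), (row=4, col=9)
  Distance 2: (row=2, col=8), (row=4, col=6), (row=5, col=7), (row=5, col=9)
  Distance 3: (row=1, col=8), (row=2, col=7), (row=2, col=9), (row=3, col=6), (row=4, col=5), (row=5, col=6), (row=6, col=7), (row=6, col=9)
  Distance 4: (row=0, col=8), (row=1, col=7), (row=1, col=9), (row=2, col=6), (row=3, col=5), (row=4, col=4), (row=5, col=5), (row=6, col=6), (row=6, col=8), (row=7, col=7), (row=7, col=9)
  Distance 5: (row=0, col=7), (row=1, col=6), (row=3, col=4), (row=4, col=3), (row=5, col=4), (row=6, col=5), (row=7, col=6), (row=7, col=8), (row=8, col=7), (row=8, col=9)  <- goal reached here
One shortest path (5 moves): (row=4, col=8) -> (row=4, col=7) -> (row=4, col=6) -> (row=4, col=5) -> (row=4, col=4) -> (row=5, col=4)

Answer: Shortest path length: 5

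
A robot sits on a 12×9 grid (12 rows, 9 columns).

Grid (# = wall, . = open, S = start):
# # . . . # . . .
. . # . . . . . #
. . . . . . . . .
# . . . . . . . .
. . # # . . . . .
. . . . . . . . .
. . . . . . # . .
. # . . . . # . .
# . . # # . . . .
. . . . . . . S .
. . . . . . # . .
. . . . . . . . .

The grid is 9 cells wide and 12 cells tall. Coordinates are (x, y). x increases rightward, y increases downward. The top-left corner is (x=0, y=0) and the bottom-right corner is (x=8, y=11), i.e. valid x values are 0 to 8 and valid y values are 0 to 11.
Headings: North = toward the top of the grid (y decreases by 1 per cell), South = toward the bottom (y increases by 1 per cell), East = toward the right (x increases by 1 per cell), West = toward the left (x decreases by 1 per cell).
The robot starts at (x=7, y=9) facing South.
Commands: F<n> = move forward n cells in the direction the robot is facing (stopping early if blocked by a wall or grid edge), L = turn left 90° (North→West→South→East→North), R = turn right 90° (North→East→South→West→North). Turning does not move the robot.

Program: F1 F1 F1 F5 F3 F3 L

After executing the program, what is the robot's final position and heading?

Start: (x=7, y=9), facing South
  F1: move forward 1, now at (x=7, y=10)
  F1: move forward 1, now at (x=7, y=11)
  F1: move forward 0/1 (blocked), now at (x=7, y=11)
  F5: move forward 0/5 (blocked), now at (x=7, y=11)
  F3: move forward 0/3 (blocked), now at (x=7, y=11)
  F3: move forward 0/3 (blocked), now at (x=7, y=11)
  L: turn left, now facing East
Final: (x=7, y=11), facing East

Answer: Final position: (x=7, y=11), facing East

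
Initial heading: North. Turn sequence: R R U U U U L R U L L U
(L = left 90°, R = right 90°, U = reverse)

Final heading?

Start: North
  R (right (90° clockwise)) -> East
  R (right (90° clockwise)) -> South
  U (U-turn (180°)) -> North
  U (U-turn (180°)) -> South
  U (U-turn (180°)) -> North
  U (U-turn (180°)) -> South
  L (left (90° counter-clockwise)) -> East
  R (right (90° clockwise)) -> South
  U (U-turn (180°)) -> North
  L (left (90° counter-clockwise)) -> West
  L (left (90° counter-clockwise)) -> South
  U (U-turn (180°)) -> North
Final: North

Answer: Final heading: North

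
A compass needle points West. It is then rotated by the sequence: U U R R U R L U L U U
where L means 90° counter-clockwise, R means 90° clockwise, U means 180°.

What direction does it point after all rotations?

Answer: Final heading: North

Derivation:
Start: West
  U (U-turn (180°)) -> East
  U (U-turn (180°)) -> West
  R (right (90° clockwise)) -> North
  R (right (90° clockwise)) -> East
  U (U-turn (180°)) -> West
  R (right (90° clockwise)) -> North
  L (left (90° counter-clockwise)) -> West
  U (U-turn (180°)) -> East
  L (left (90° counter-clockwise)) -> North
  U (U-turn (180°)) -> South
  U (U-turn (180°)) -> North
Final: North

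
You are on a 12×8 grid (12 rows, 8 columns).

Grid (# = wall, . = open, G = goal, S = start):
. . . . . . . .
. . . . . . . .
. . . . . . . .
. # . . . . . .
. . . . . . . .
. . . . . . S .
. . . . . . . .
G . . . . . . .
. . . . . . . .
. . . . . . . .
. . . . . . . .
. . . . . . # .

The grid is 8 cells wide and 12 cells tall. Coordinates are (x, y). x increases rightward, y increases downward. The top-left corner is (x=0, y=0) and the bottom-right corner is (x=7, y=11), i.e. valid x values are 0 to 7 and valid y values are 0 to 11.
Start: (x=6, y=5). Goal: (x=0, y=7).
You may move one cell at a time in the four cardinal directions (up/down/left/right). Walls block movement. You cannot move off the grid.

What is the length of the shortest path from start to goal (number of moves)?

BFS from (x=6, y=5) until reaching (x=0, y=7):
  Distance 0: (x=6, y=5)
  Distance 1: (x=6, y=4), (x=5, y=5), (x=7, y=5), (x=6, y=6)
  Distance 2: (x=6, y=3), (x=5, y=4), (x=7, y=4), (x=4, y=5), (x=5, y=6), (x=7, y=6), (x=6, y=7)
  Distance 3: (x=6, y=2), (x=5, y=3), (x=7, y=3), (x=4, y=4), (x=3, y=5), (x=4, y=6), (x=5, y=7), (x=7, y=7), (x=6, y=8)
  Distance 4: (x=6, y=1), (x=5, y=2), (x=7, y=2), (x=4, y=3), (x=3, y=4), (x=2, y=5), (x=3, y=6), (x=4, y=7), (x=5, y=8), (x=7, y=8), (x=6, y=9)
  Distance 5: (x=6, y=0), (x=5, y=1), (x=7, y=1), (x=4, y=2), (x=3, y=3), (x=2, y=4), (x=1, y=5), (x=2, y=6), (x=3, y=7), (x=4, y=8), (x=5, y=9), (x=7, y=9), (x=6, y=10)
  Distance 6: (x=5, y=0), (x=7, y=0), (x=4, y=1), (x=3, y=2), (x=2, y=3), (x=1, y=4), (x=0, y=5), (x=1, y=6), (x=2, y=7), (x=3, y=8), (x=4, y=9), (x=5, y=10), (x=7, y=10)
  Distance 7: (x=4, y=0), (x=3, y=1), (x=2, y=2), (x=0, y=4), (x=0, y=6), (x=1, y=7), (x=2, y=8), (x=3, y=9), (x=4, y=10), (x=5, y=11), (x=7, y=11)
  Distance 8: (x=3, y=0), (x=2, y=1), (x=1, y=2), (x=0, y=3), (x=0, y=7), (x=1, y=8), (x=2, y=9), (x=3, y=10), (x=4, y=11)  <- goal reached here
One shortest path (8 moves): (x=6, y=5) -> (x=5, y=5) -> (x=4, y=5) -> (x=3, y=5) -> (x=2, y=5) -> (x=1, y=5) -> (x=0, y=5) -> (x=0, y=6) -> (x=0, y=7)

Answer: Shortest path length: 8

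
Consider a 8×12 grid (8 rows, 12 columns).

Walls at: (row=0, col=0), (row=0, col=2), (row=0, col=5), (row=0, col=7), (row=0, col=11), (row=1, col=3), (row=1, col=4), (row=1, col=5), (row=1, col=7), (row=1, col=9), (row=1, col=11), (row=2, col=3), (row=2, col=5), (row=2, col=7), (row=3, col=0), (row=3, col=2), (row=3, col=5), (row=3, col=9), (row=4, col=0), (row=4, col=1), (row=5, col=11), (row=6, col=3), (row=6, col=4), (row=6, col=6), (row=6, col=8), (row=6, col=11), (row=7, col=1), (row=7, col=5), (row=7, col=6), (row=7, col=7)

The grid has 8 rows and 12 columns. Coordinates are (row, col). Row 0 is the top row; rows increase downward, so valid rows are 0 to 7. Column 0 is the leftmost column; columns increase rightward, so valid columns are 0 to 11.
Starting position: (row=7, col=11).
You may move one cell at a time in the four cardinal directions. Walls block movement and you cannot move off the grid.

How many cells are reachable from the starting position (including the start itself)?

BFS flood-fill from (row=7, col=11):
  Distance 0: (row=7, col=11)
  Distance 1: (row=7, col=10)
  Distance 2: (row=6, col=10), (row=7, col=9)
  Distance 3: (row=5, col=10), (row=6, col=9), (row=7, col=8)
  Distance 4: (row=4, col=10), (row=5, col=9)
  Distance 5: (row=3, col=10), (row=4, col=9), (row=4, col=11), (row=5, col=8)
  Distance 6: (row=2, col=10), (row=3, col=11), (row=4, col=8), (row=5, col=7)
  Distance 7: (row=1, col=10), (row=2, col=9), (row=2, col=11), (row=3, col=8), (row=4, col=7), (row=5, col=6), (row=6, col=7)
  Distance 8: (row=0, col=10), (row=2, col=8), (row=3, col=7), (row=4, col=6), (row=5, col=5)
  Distance 9: (row=0, col=9), (row=1, col=8), (row=3, col=6), (row=4, col=5), (row=5, col=4), (row=6, col=5)
  Distance 10: (row=0, col=8), (row=2, col=6), (row=4, col=4), (row=5, col=3)
  Distance 11: (row=1, col=6), (row=3, col=4), (row=4, col=3), (row=5, col=2)
  Distance 12: (row=0, col=6), (row=2, col=4), (row=3, col=3), (row=4, col=2), (row=5, col=1), (row=6, col=2)
  Distance 13: (row=5, col=0), (row=6, col=1), (row=7, col=2)
  Distance 14: (row=6, col=0), (row=7, col=3)
  Distance 15: (row=7, col=0), (row=7, col=4)
Total reachable: 56 (grid has 66 open cells total)

Answer: Reachable cells: 56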